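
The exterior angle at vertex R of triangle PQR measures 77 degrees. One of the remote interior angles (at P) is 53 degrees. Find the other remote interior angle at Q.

The exterior angle theorem states that an exterior angle equals the sum of the two non-adjacent interior angles.
So 77 = 53 + angle Q, which gives angle Q = 77 - 53 = 24 degrees.

24 degrees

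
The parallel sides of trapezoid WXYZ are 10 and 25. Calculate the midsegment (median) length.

midsegment = (10 + 25) / 2 = 35 / 2 = 35/2

35/2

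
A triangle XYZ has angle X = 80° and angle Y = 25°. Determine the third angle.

The interior angles sum to 180°: angle Z = 180 - 80 - 25 = 75°.
The triangle is acute (angles 80°, 25°, 75°).

75 degrees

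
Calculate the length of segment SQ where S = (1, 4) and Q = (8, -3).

d = sqrt((8 - 1)^2 + (-3 - 4)^2)
d = sqrt(7^2 + -7^2)
d = sqrt(49 + 49)
d = sqrt(98) = 7*sqrt(2)

7*sqrt(2)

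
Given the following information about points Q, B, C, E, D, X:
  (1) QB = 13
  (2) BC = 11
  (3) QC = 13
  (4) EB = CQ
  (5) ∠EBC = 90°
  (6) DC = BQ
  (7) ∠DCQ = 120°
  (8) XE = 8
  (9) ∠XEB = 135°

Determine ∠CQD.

From the given relations: DC = BQ = 13.
Step 1: By the law of cosines on triangle QCD: QD² = 13² + 13² − 2·13·13·cos(120°) = 507, so QD = 13·√3.
Step 2: By the inverse law of cosines on triangle CQD: cos(∠CQD) = (13² + (13·√3)² − 13²) / (2·13·13·√3) = 507/585.43 = 0.866, so ∠CQD = 30°.

Therefore, the measure of angle ∠CQD = 30°.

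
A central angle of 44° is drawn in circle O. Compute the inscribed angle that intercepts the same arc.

An inscribed angle intercepts an arc from a point on the circle, while the central angle intercepts the same arc from the center.
The inscribed angle is always half the central angle: 44° / 2 = 22°.

22°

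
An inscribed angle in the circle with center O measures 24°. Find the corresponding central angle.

Central angle = 2 × 24° = 48° (inscribed angle theorem).

48°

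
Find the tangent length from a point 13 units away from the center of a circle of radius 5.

Let T be the point of tangency. Then OT ⊥ XT (radius ⊥ tangent).
In right triangle OTX: OX² = OT² + XT²
13² = 5² + XT²
XT² = 144, XT = 12

12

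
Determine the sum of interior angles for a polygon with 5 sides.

The sum of interior angles of an n-sided polygon is (n - 2) * 180.
For n = 5: (5 - 2) * 180 = 3 * 180 = 540 degrees.

540 degrees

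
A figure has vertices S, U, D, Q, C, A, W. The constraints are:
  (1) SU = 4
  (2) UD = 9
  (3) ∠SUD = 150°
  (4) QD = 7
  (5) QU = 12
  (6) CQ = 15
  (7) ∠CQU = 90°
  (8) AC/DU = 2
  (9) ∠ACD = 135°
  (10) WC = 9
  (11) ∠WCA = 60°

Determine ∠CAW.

From the given relations: AC = 2·DU = 2·9 = 18.
Step 1: By the law of cosines on triangle ACW: AW² = 18² + 9² − 2·18·9·cos(60°) = 243, so AW = 9·√3.
Step 2: By the inverse law of cosines on triangle CAW: cos(∠CAW) = (18² + (9·√3)² − 9²) / (2·18·9·√3) = 486/561.18 = 0.866, so ∠CAW = 30°.

Therefore, the measure of angle ∠CAW = 30°.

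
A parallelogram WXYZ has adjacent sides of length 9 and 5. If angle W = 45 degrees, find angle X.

Opposite sides of a parallelogram are parallel, so consecutive angles form co-interior angles on a transversal.
Co-interior angles sum to 180°, giving angle X = 180 - 45 = 135 degrees.

135 degrees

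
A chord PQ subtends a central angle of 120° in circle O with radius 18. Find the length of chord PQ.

Chord length = 2r sin(θ/2)
= 2 × 18 × sin(120°/2)
= 2 × 18 × sin(60°)
= 18*sqrt(3)

18*sqrt(3)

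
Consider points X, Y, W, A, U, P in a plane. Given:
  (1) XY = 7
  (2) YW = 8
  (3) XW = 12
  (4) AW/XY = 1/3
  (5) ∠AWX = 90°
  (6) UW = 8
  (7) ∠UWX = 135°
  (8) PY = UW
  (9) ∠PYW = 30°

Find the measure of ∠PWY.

From the given relations: PY = UW = 8.
Step 1: By the law of cosines on triangle WYP: WP² = 8² + 8² − 2·8·8·cos(30°) = 17.15, so WP ≈ 4.14.
Step 2: By the inverse law of cosines on triangle PWY: cos(∠PWY) = (4.14² + 8² − 8²) / (2·4.14·8) = 17.15/66.26 = 0.2588, so ∠PWY = 75°.

Therefore, the measure of angle ∠PWY = 75°.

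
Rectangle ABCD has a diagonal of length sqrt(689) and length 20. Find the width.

b = sqrt(d^2 - a^2) = sqrt(689 - 400) = sqrt(289) = 17

17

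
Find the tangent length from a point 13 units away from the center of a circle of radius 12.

The tangent, radius, and line from the external point to the center form a right triangle.
The right angle is where the tangent meets the radius.
By the Pythagorean theorem: tangent² + 12² = 13²
tangent² = 169 - 144 = 25
tangent = 5

5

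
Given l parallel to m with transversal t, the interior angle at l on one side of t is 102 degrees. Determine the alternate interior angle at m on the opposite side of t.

Alternate interior angles formed by parallel lines and a transversal are equal.
The given angle is 102 degrees.
The alternate interior angle = 102 degrees.

102 degrees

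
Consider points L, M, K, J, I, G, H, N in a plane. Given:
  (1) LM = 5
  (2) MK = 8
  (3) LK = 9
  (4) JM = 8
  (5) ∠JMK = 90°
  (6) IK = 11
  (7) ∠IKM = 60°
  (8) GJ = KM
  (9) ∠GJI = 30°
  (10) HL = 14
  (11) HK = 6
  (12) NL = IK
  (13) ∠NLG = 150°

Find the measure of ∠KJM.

Step 1: By the law of cosines on triangle JMK: JK² = 8² + 8² − 2·8·8·cos(90°) = 128, so JK = 8·√2.
Step 2: By the inverse law of cosines on triangle KJM: cos(∠KJM) = ((8·√2)² + 8² − 8²) / (2·8·√2·8) = 128/181.02 = 0.7071, so ∠KJM = 45°.

Therefore, the measure of angle ∠KJM = 45°.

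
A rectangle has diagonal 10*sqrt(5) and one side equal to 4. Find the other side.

Using the Pythagorean theorem: d^2 = a^2 + b^2
b^2 = d^2 - a^2
b^2 = 500 - 16
b^2 = 484
b = sqrt(484) = 22

22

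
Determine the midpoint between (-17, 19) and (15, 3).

M = ((x₁ + x₂)/2, (y₁ + y₂)/2)
= ((-17 + 15)/2, (19 + 3)/2)
= (-2/2, 22/2) = (-1, 11)

(-1, 11)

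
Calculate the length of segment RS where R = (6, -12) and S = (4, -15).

d = sqrt((-2)^2 + (-3)^2) = sqrt(13)

sqrt(13)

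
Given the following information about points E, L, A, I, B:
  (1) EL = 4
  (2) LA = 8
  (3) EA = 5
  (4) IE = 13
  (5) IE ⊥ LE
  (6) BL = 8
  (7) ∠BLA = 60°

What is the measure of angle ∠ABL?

Step 1: By the law of cosines on triangle BLA: BA² = 8² + 8² − 2·8·8·cos(60°) = 64, so BA = 8.
Step 2: By the inverse law of cosines on triangle ABL: cos(∠ABL) = (8² + 8² − 8²) / (2·8·8) = 64/128 = 0.5, so ∠ABL = 60°.

Therefore, the measure of angle ∠ABL = 60°.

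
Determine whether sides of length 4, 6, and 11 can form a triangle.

Check the triangle inequality: 4 + 6 = 10 ≤ 11.
Since the sum of two sides does not exceed the third, no triangle can be formed.

No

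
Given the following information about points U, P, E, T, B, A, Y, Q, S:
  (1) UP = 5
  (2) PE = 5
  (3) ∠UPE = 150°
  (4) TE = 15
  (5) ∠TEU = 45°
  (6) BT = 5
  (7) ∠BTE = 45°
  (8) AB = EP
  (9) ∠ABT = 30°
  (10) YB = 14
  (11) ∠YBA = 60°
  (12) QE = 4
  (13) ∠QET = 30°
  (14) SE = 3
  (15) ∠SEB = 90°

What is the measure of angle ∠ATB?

From the given relations: AB = EP = 5.
Step 1: By the law of cosines on triangle TBA: TA² = 5² + 5² − 2·5·5·cos(30°) = 6.7, so TA ≈ 2.59.
Step 2: By the inverse law of cosines on triangle ATB: cos(∠ATB) = (2.59² + 5² − 5²) / (2·2.59·5) = 6.7/25.88 = 0.2588, so ∠ATB = 75°.

Therefore, the measure of angle ∠ATB = 75°.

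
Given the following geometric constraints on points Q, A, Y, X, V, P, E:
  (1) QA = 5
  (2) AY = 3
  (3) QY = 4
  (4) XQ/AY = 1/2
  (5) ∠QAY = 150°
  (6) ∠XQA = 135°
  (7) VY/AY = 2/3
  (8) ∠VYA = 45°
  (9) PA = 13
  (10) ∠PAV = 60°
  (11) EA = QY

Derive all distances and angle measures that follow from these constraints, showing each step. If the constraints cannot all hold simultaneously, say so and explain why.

These constraints are not satisfiable: (1), (2) and (3) fix all three sides of triangle QAY, so by the law of cosines cos(∠QAY) = (5² + 3² − 4²) / (2·5·3) = 0.6000, i.e. ∠QAY ≈ 53.13°, which contradicts (5) ∠QAY = 150°. No planar figure meets all of them, so nothing further can be derived.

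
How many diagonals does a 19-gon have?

The number of diagonals in an n-gon is n(n - 3)/2.
For n = 19: 19(19 - 3)/2 = 19 × 16 / 2 = 152.

152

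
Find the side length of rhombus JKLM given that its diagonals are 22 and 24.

The diagonals of a rhombus bisect each other at right angles.
Half-diagonals: 22/2 = 11 and 24/2 = 12
side = sqrt(11^2 + 12^2)
side = sqrt(121 + 144)
side = sqrt(265)

sqrt(265)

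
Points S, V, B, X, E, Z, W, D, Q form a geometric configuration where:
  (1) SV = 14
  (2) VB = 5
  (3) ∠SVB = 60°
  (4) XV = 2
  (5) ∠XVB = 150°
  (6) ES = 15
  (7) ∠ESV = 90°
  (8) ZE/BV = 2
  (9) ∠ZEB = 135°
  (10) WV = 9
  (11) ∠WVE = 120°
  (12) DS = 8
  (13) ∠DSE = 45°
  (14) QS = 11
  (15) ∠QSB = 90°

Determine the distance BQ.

Step 1: By the law of cosines on triangle BVS: BS² = 5² + 14² − 2·5·14·cos(60°) = 151, so BS = √151.
Step 2: By the law of cosines on triangle BSQ: BQ² = √151² + 11² − 2·√151·11·cos(90°) = 272, so BQ = 4·√17.

Therefore, the length of BQ = 4·√17.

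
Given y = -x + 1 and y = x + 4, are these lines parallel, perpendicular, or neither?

Slope of line 1: m1 = -1
Slope of line 2: m2 = 1
m1 * m2 = -1, so perpendicular.

Perpendicular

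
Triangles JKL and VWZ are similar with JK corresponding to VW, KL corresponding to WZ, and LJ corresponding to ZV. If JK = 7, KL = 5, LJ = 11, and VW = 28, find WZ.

Similar triangles have proportional sides. Setting up the proportion:
VW / JK = WZ / KL
28 / 7 = WZ / 5
WZ = 5 * 28 / 7 = 20.

20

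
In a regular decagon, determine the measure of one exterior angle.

Each exterior angle of a regular n-gon is 360 / n.
For n = 10: 360 / 10 = 36 degrees.

36 degrees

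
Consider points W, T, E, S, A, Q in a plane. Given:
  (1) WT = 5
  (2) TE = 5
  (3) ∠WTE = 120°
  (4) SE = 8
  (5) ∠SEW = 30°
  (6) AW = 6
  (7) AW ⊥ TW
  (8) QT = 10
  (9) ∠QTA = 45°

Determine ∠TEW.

Step 1: By the law of cosines on triangle ETW: EW² = 5² + 5² − 2·5·5·cos(120°) = 75, so EW = 5·√3.
Step 2: By the inverse law of cosines on triangle TEW: cos(∠TEW) = (5² + (5·√3)² − 5²) / (2·5·5·√3) = 75/86.6 = 0.866, so ∠TEW = 30°.

Therefore, the measure of angle ∠TEW = 30°.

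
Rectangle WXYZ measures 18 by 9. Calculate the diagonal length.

A rectangle's diagonal splits it into two right triangles, with the diagonal as the hypotenuse.
By the Pythagorean theorem, d^2 = 18^2 + 9^2 = 405.
Therefore d = sqrt(405) = 9*sqrt(5).

9*sqrt(5)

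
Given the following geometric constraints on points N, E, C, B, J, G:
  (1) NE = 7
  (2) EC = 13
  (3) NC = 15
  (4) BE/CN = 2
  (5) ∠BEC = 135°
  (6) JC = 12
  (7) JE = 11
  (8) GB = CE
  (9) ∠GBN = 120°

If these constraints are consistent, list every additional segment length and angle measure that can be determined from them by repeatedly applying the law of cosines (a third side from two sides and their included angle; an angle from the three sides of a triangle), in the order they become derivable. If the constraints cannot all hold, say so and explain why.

The constraints are consistent. Derivable facts, in order:
After 1 step:
- CB ≈ 40.26
- ∠CEJ = 59.3°
- ∠CEN = 92.2°
- ∠CJE = 68.68°
- ∠CNE = 60°
- ∠ECJ = 52.02°
- ∠ECN = 27.8°
After 2 steps:
- ∠BCE = 31.8°
- ∠CBE = 13.2°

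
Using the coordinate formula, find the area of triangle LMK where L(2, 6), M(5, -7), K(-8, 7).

Using the Shoelace formula for a triangle:
Area = (1/2)|x0(y1 - y2) + x1(y2 - y0) + x2(y0 - y1)|
Area = (1/2)|2(-7 - 7) + 5(7 - 6) + -8(6 - -7)|
Area = (1/2)|-28 + 5 + -104|
Area = (1/2)|-127|
Area = (1/2)(127)
Area = 127/2

127/2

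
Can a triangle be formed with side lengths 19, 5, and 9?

Check the triangle inequality: 5 + 9 = 14 ≤ 19.
Since the sum of two sides does not exceed the third, no triangle can be formed.

No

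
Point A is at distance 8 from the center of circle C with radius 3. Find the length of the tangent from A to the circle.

tangent = √(d² - r²) = √(8² - 3²) = √(64 - 9) = √55 = sqrt(55)

sqrt(55)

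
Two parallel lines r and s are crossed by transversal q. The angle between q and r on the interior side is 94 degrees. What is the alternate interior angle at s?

Alternate interior angles lie on opposite sides of the transversal, between the parallel lines.
By the alternate interior angle theorem, they are equal: 94 degrees.

94 degrees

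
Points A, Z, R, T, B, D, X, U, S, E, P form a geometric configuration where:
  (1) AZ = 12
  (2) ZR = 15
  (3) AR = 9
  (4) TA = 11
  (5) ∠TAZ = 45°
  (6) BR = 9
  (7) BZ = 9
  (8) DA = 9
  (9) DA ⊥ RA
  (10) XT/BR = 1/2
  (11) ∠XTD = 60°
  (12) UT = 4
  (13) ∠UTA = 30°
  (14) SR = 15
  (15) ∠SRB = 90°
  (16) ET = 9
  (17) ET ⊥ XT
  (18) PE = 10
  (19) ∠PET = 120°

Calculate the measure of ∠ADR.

Step 1: By the law of cosines on triangle DAR: DR² = 9² + 9² − 2·9·9·cos(90°) = 162, so DR = 9·√2.
Step 2: By the inverse law of cosines on triangle ADR: cos(∠ADR) = (9² + (9·√2)² − 9²) / (2·9·9·√2) = 162/229.1 = 0.7071, so ∠ADR = 45°.

Therefore, the measure of angle ∠ADR = 45°.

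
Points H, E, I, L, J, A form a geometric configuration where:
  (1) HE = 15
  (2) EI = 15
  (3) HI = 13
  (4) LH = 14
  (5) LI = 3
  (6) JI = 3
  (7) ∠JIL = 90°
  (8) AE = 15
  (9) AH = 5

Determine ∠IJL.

Step 1: By the law of cosines on triangle JIL: JL² = 3² + 3² − 2·3·3·cos(90°) = 18, so JL = 3·√2.
Step 2: By the inverse law of cosines on triangle IJL: cos(∠IJL) = (3² + (3·√2)² − 3²) / (2·3·3·√2) = 18/25.46 = 0.7071, so ∠IJL = 45°.

Therefore, the measure of angle ∠IJL = 45°.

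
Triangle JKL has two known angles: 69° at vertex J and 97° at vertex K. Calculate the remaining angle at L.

angle L = 180 - 69 - 97 = 14 degrees.

14 degrees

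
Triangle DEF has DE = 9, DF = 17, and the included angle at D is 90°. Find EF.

Since angle D = 90°, this is a right triangle and the law of cosines reduces to the Pythagorean theorem.
EF^2 = 9^2 + 17^2 = 370
EF = sqrt(370)

sqrt(370)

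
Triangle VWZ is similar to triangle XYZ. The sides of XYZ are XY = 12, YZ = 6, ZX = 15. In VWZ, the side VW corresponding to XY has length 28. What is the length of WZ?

Similar triangles have proportional sides. Setting up the proportion:
VW / XY = WZ / YZ
28 / 12 = WZ / 6
WZ = 6 * 28 / 12 = 14.

14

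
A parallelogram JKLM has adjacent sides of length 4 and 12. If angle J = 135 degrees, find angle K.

Opposite sides of a parallelogram are parallel, so consecutive angles form co-interior angles on a transversal.
Co-interior angles sum to 180°, giving angle K = 180 - 135 = 45 degrees.

45 degrees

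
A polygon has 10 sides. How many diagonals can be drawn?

The number of diagonals in an n-gon is n(n - 3)/2.
For n = 10: 10(10 - 3)/2 = 10 × 7 / 2 = 35.

35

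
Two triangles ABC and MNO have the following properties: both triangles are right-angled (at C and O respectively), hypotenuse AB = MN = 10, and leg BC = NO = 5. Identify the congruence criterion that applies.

The given information matches HL: The hypotenuse and one leg of two right triangles are equal (Hypotenuse-Leg).

HL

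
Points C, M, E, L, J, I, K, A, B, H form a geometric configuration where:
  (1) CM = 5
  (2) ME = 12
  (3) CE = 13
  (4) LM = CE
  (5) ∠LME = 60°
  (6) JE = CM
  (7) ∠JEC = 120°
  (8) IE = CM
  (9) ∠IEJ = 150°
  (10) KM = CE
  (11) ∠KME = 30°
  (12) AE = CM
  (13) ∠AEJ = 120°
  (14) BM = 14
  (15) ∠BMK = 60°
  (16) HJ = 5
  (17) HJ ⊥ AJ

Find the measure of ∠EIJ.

From the given relations: IE = CM = 5; JE = CM = 5.
Step 1: By the law of cosines on triangle IEJ: IJ² = 5² + 5² − 2·5·5·cos(150°) = 93.3, so IJ ≈ 9.66.
Step 2: By the inverse law of cosines on triangle EIJ: cos(∠EIJ) = (5² + 9.66² − 5²) / (2·5·9.66) = 93.3/96.59 = 0.9659, so ∠EIJ = 15°.

Therefore, the measure of angle ∠EIJ = 15°.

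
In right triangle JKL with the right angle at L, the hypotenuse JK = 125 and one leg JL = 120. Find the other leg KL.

Rearranging the Pythagorean theorem to solve for the unknown leg:
leg^2 = hypotenuse^2 - known_leg^2 = 15625 - 14400 = 1225
leg = sqrt(1225) = 35.

35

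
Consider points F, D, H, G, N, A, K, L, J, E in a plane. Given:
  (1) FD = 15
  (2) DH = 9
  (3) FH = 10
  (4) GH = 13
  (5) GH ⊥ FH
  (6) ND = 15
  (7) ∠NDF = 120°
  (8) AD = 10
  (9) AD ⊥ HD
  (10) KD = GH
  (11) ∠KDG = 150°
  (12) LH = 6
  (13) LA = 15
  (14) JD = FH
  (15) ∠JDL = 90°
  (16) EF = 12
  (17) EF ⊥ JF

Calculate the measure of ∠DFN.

Step 1: By the law of cosines on triangle FDN: FN² = 15² + 15² − 2·15·15·cos(120°) = 675, so FN = 15·√3.
Step 2: By the inverse law of cosines on triangle DFN: cos(∠DFN) = (15² + (15·√3)² − 15²) / (2·15·15·√3) = 675/779.42 = 0.866, so ∠DFN = 30°.

Therefore, the measure of angle ∠DFN = 30°.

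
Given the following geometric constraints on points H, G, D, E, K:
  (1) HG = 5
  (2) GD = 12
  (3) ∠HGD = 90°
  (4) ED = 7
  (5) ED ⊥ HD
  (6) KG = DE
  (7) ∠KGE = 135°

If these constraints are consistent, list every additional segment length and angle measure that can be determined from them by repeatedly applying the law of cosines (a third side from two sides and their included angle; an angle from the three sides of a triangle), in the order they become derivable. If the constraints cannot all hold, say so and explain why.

The constraints are consistent. Derivable facts, in order:
After 1 step:
- HD = 13
After 2 steps:
- HE ≈ 14.76
- ∠DHG = 67.38°
- ∠GDH = 22.62°
After 3 steps:
- ∠DEH = 61.7°
- ∠DHE = 28.3°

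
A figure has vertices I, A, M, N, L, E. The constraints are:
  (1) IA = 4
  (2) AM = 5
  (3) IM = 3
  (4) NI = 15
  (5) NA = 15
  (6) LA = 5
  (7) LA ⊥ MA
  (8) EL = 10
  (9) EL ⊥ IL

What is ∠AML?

Step 1: By the law of cosines on triangle MAL: ML² = 5² + 5² − 2·5·5·cos(90°) = 50, so ML = 5·√2.
Step 2: By the inverse law of cosines on triangle AML: cos(∠AML) = (5² + (5·√2)² − 5²) / (2·5·5·√2) = 50/70.71 = 0.7071, so ∠AML = 45°.

Therefore, the measure of angle ∠AML = 45°.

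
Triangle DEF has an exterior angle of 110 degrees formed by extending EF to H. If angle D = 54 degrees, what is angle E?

The exterior angle theorem states that an exterior angle equals the sum of the two non-adjacent interior angles.
So 110 = 54 + angle E, which gives angle E = 110 - 54 = 56 degrees.

56 degrees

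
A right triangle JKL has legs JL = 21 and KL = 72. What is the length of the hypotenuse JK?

By the Pythagorean theorem: JK^2 = JL^2 + KL^2
JK^2 = 21^2 + 72^2 = 441 + 5184 = 5625
JK = sqrt(5625) = 75

75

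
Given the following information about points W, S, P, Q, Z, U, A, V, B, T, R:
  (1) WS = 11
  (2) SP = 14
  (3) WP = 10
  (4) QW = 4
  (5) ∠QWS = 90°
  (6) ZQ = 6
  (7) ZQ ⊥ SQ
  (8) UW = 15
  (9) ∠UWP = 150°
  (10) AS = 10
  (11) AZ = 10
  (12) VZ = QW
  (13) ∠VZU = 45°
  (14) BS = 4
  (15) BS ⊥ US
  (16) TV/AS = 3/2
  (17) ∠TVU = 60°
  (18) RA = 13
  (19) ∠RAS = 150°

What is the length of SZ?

Step 1: By the law of cosines on triangle SWQ: SQ² = 11² + 4² − 2·11·4·cos(90°) = 137, so SQ = √137.
Step 2: By the law of cosines on triangle SQZ: SZ² = √137² + 6² − 2·√137·6·cos(90°) = 173, so SZ = √173.

Therefore, the length of SZ = √173.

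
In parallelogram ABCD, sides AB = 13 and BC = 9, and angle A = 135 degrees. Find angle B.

Consecutive angles are supplementary: angle B = 180 - 135 = 45 degrees.

45 degrees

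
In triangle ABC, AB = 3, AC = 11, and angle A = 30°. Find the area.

When two sides and the included angle are known, the area formula is (1/2)ab sin(C).
The height from one side to the opposite vertex is 11 sin(30°) = 11/2.
Area = (1/2) * 3 * 11/2 = 33/4.

33/4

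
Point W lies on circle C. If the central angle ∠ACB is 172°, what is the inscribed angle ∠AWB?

By the inscribed angle theorem, the inscribed angle is half the central angle.
Inscribed angle = 172° / 2 = 86°

86°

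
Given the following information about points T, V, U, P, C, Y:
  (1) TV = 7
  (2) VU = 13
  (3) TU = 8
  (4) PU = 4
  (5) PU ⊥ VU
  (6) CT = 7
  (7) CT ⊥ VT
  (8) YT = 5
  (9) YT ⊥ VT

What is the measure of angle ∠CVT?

Step 1: By the law of cosines on triangle VTC: VC² = 7² + 7² − 2·7·7·cos(90°) = 98, so VC = 7·√2.
Step 2: By the inverse law of cosines on triangle CVT: cos(∠CVT) = ((7·√2)² + 7² − 7²) / (2·7·√2·7) = 98/138.59 = 0.7071, so ∠CVT = 45°.

Therefore, the measure of angle ∠CVT = 45°.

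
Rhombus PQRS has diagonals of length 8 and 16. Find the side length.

In a rhombus, the diagonals bisect each other perpendicularly, creating four congruent right triangles.
Each triangle has legs 4 (half of 8) and 8 (half of 16).
The hypotenuse of each right triangle is a side of the rhombus:
side = sqrt(4^2 + 8^2) = sqrt(80) = 4*sqrt(5)

4*sqrt(5)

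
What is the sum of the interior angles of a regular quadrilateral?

The sum of interior angles of an n-sided polygon is (n - 2) * 180.
For n = 4: (4 - 2) * 180 = 2 * 180 = 360 degrees.

360 degrees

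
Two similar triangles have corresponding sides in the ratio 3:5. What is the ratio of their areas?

The ratio of areas of similar triangles equals the square of the side ratio.
Side ratio = 3:5
Area ratio = (3/5)^2 = 9/25 = 9:25

9:25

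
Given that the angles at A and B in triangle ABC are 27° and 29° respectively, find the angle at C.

The interior angles sum to 180°: angle C = 180 - 27 - 29 = 124°.
The triangle is obtuse (angles 27°, 29°, 124°).

124 degrees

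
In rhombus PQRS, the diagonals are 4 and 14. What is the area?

Area = (4 * 14) / 2 = 56 / 2 = 28

28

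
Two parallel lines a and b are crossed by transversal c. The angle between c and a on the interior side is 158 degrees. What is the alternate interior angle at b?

Alternate interior angles formed by parallel lines and a transversal are equal.
The given angle is 158 degrees.
The alternate interior angle = 158 degrees.

158 degrees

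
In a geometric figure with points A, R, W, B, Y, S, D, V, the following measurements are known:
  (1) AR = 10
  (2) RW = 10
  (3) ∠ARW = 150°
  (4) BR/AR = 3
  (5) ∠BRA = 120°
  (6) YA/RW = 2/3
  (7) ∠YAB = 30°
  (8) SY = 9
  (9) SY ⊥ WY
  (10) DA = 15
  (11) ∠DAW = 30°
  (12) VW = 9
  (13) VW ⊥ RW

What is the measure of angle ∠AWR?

Step 1: By the law of cosines on triangle WRA: WA² = 10² + 10² − 2·10·10·cos(150°) = 373.21, so WA ≈ 19.32.
Step 2: By the inverse law of cosines on triangle AWR: cos(∠AWR) = (19.32² + 10² − 10²) / (2·19.32·10) = 373.21/386.37 = 0.9659, so ∠AWR = 15°.

Therefore, the measure of angle ∠AWR = 15°.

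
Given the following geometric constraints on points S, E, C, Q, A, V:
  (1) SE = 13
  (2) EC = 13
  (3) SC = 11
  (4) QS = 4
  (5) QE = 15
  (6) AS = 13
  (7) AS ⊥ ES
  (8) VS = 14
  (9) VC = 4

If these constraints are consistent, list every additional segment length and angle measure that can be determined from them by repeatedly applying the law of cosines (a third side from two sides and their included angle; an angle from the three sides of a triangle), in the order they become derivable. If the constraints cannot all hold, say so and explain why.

The constraints are consistent. Derivable facts, in order:
After 1 step:
- EA = 13·√2
- ∠CES = 50.06°
- ∠CSE = 64.97°
- ∠CSV = 12.24°
- ∠CVS = 35.66°
- ∠ECS = 64.97°
- ∠EQS = 53.13°
- ∠ESQ = 112.62°
- ∠QES = 14.25°
- ∠SCV = 132.1°
After 2 steps:
- ∠AES = 45°
- ∠EAS = 45°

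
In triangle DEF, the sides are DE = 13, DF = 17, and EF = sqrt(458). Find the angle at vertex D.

By the inverse law of cosines: cos(D) = (DE² + DF² - EF²) / (2 × DE × DF)
cos(D) = (13² + 17² - (sqrt(458))²) / (2 × 13 × 17)
cos(D) = (169 + 289 - (458)) / 442
cos(D) = 0
D = arccos(0) = 90°

90°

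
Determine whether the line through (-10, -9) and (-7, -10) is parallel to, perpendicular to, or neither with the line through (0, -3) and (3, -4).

Slope of line 1: m1 = (-10 - -9)/(-7 - -10) = -1/3 = -1/3
Slope of line 2: m2 = (-4 - -3)/(3 - 0) = -1/3 = -1/3
Since m1 = m2 = -1/3, the lines are parallel.

Parallel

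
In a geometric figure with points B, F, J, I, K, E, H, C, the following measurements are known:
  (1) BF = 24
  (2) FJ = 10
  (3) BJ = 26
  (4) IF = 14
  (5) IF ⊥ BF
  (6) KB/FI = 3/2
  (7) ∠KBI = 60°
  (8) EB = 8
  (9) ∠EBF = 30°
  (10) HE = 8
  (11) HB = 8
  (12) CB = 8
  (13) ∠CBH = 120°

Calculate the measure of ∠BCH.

Step 1: By the law of cosines on triangle CBH: CH² = 8² + 8² − 2·8·8·cos(120°) = 192, so CH = 8·√3.
Step 2: By the inverse law of cosines on triangle BCH: cos(∠BCH) = (8² + (8·√3)² − 8²) / (2·8·8·√3) = 192/221.7 = 0.866, so ∠BCH = 30°.

Therefore, the measure of angle ∠BCH = 30°.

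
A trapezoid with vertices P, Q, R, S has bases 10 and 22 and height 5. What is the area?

A trapezoid's area equals the midsegment times the height.
The midsegment is (10 + 22) / 2 = 16.
Area = 16 * 5 = 80.

80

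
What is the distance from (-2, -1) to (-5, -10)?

d = sqrt((-3)^2 + (-9)^2) = sqrt(90) = 3*sqrt(10)

3*sqrt(10)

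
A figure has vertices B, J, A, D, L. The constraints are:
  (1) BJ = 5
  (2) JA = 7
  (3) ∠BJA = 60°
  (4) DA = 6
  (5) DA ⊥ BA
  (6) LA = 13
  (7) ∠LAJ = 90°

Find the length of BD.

Step 1: By the law of cosines on triangle BJA: BA² = 5² + 7² − 2·5·7·cos(60°) = 39, so BA = √39.
Step 2: By the law of cosines on triangle BAD: BD² = √39² + 6² − 2·√39·6·cos(90°) = 75, so BD = 5·√3.

Therefore, the length of BD = 5·√3.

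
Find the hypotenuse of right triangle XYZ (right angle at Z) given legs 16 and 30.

By the Pythagorean theorem: XY^2 = XZ^2 + YZ^2
XY^2 = 16^2 + 30^2 = 256 + 900 = 1156
XY = sqrt(1156) = 34

34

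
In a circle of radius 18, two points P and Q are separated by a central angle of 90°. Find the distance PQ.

Drop a perpendicular from the center to the chord, bisecting both the chord and the central angle.
Each half-chord = r sin(θ/2) = 18 sin(45°).
The full chord = 2 × 18 × sin(45°) = 18*sqrt(2).

18*sqrt(2)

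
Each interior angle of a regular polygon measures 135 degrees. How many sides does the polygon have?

Each interior angle of a regular n-gon is (n - 2) * 180 / n.
Setting this equal to 135:
(n - 2) * 180 / n = 135
Each exterior angle = 180 - 135 = 45 degrees.
Since exterior angles sum to 360: n = 360 / 45 = 8.

8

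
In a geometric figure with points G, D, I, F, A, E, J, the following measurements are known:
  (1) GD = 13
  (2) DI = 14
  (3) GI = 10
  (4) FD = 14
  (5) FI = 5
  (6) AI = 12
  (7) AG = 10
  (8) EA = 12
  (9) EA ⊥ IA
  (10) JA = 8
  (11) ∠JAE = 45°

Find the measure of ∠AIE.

Step 1: By the law of cosines on triangle IAE: IE² = 12² + 12² − 2·12·12·cos(90°) = 288, so IE = 12·√2.
Step 2: By the inverse law of cosines on triangle AIE: cos(∠AIE) = (12² + (12·√2)² − 12²) / (2·12·12·√2) = 288/407.29 = 0.7071, so ∠AIE = 45°.

Therefore, the measure of angle ∠AIE = 45°.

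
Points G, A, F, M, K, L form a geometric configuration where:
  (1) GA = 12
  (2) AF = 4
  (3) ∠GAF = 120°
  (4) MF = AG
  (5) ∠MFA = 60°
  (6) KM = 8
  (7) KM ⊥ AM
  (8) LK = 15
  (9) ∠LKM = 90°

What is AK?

From the given relations: MF = AG = 12.
Step 1: By the law of cosines on triangle AFM: AM² = 4² + 12² − 2·4·12·cos(60°) = 112, so AM = 4·√7.
Step 2: By the law of cosines on triangle AMK: AK² = (4·√7)² + 8² − 2·4·√7·8·cos(90°) = 176, so AK = 4·√11.

Therefore, the length of AK = 4·√11.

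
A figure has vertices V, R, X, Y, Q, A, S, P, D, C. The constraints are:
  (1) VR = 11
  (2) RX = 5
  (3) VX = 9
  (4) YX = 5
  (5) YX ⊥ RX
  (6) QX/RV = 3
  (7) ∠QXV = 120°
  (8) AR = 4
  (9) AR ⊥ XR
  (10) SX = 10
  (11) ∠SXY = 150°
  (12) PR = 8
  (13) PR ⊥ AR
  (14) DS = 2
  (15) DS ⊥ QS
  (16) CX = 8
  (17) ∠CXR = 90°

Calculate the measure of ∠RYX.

Step 1: By the law of cosines on triangle YXR: YR² = 5² + 5² − 2·5·5·cos(90°) = 50, so YR = 5·√2.
Step 2: By the inverse law of cosines on triangle RYX: cos(∠RYX) = ((5·√2)² + 5² − 5²) / (2·5·√2·5) = 50/70.71 = 0.7071, so ∠RYX = 45°.

Therefore, the measure of angle ∠RYX = 45°.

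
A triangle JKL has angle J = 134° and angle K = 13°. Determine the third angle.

The interior angles sum to 180°: angle L = 180 - 134 - 13 = 33°.
The triangle is obtuse (angles 134°, 13°, 33°).

33 degrees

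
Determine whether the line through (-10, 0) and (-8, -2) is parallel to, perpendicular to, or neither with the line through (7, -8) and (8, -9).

Slope of line 1: m1 = (-2 - 0)/(-8 - -10) = -2/2 = -1
Slope of line 2: m2 = (-9 - -8)/(8 - 7) = -1/1 = -1
m1 = m2, so the lines are parallel.

Parallel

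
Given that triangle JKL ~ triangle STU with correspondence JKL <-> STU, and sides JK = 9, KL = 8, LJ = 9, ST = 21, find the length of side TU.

Similar triangles have proportional sides. Setting up the proportion:
ST / JK = TU / KL
21 / 9 = TU / 8
TU = 8 * 21 / 9 = 56/3.

56/3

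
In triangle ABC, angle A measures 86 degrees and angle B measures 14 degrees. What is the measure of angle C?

Let angle C = x. Then 86 + 14 + x = 180.
x = 180 - 100 = 80 degrees.

80 degrees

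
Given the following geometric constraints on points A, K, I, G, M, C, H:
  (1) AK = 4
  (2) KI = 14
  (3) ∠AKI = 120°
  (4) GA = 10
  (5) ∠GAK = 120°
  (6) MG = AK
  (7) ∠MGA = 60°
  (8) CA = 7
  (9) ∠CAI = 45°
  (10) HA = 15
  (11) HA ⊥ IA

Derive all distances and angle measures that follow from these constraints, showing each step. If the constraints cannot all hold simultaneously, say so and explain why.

The constraints are consistent.

From the given relations:
  MG = AK = 4

Step 1: From AK = 4, KI = 14, and ∠AKI = 120°, by the law of cosines:
  AI² = AK² + KI² - 2·AK·KI·cos(120°) = 16 + 196 + 56 = 268
  AI = 2·√67

Step 2: From AG = 10, GM = 4, and ∠AGM = 60°, by the law of cosines:
  AM² = AG² + GM² - 2·AG·GM·cos(60°) = 100 + 16 - 40 = 76
  AM = 2·√19

Step 3: From KA = 4, AG = 10, and ∠KAG = 120°, by the law of cosines:
  KG² = KA² + AG² - 2·KA·AG·cos(120°) = 16 + 100 + 40 = 156
  KG = 2·√39

Step 4: From IA = 2·√67, AC = 7, and ∠IAC = 45°, by the law of cosines:
  IC² = IA² + AC² - 2·IA·AC·cos(45°) = 268 + 49 - 162.1 = 154.9
  IC ≈ 12.45

Step 5: From IA = 2·√67, AH = 15, and ∠IAH = 90°, by the law of cosines:
  IH² = IA² + AH² - 2·IA·AH·cos(90°) = 268 + 225 - 0 = 493
  IH ≈ 22.2

Step 6: From AG = 10, AM = 2·√19, GM = 4, by the inverse law of cosines:
  cos(∠GAM) = (AG² + AM² - GM²) / (2·AG·AM)
  ∠GAM = 23.41°

Step 7: From AI = 2·√67, AK = 4, IK = 14, by the inverse law of cosines:
  cos(∠IAK) = (AI² + AK² - IK²) / (2·AI·AK)
  ∠IAK = 47.78°

Step 8: From KA = 4, KG = 2·√39, AG = 10, by the inverse law of cosines:
  cos(∠AKG) = (KA² + KG² - AG²) / (2·KA·KG)
  ∠AKG = 43.9°

Step 9: From IA = 2·√67, IK = 14, AK = 4, by the inverse law of cosines:
  cos(∠AIK) = (IA² + IK² - AK²) / (2·IA·IK)
  ∠AIK = 12.22°

Step 10: From GA = 10, GK = 2·√39, AK = 4, by the inverse law of cosines:
  cos(∠AGK) = (GA² + GK² - AK²) / (2·GA·GK)
  ∠AGK = 16.1°

Step 11: From MA = 2·√19, MG = 4, AG = 10, by the inverse law of cosines:
  cos(∠AMG) = (MA² + MG² - AG²) / (2·MA·MG)
  ∠AMG = 96.59°

Step 12: From IA = 2·√67, IC = 12.45, AC = 7, by the inverse law of cosines:
  cos(∠AIC) = (IA² + IC² - AC²) / (2·IA·IC)
  ∠AIC = 23.43°

Step 13: From IA = 2·√67, IH = 22.2, AH = 15, by the inverse law of cosines:
  cos(∠AIH) = (IA² + IH² - AH²) / (2·IA·IH)
  ∠AIH = 42.5°

Step 14: From CA = 7, CI = 12.45, AI = 2·√67, by the inverse law of cosines:
  cos(∠ACI) = (CA² + CI² - AI²) / (2·CA·CI)
  ∠ACI = 111.57°

Step 15: From HA = 15, HI = 22.2, AI = 2·√67, by the inverse law of cosines:
  cos(∠AHI) = (HA² + HI² - AI²) / (2·HA·HI)
  ∠AHI = 47.5°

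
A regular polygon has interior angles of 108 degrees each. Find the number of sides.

Exterior angle = 180 - 108 = 72. n = 360 / 72 = 5.

5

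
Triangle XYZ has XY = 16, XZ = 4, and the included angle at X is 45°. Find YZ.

Law of cosines: YZ^2 = 16^2 + 4^2 - 2(16)(4)cos(45°) = 272 - 64*sqrt(2), so YZ = 4*sqrt(17 - 4*sqrt(2)).

4*sqrt(17 - 4*sqrt(2))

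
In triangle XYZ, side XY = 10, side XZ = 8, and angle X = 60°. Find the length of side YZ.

By the law of cosines: YZ^2 = XY^2 + XZ^2 - 2*XY*XZ*cos(X)
YZ^2 = 10^2 + 8^2 - 2*10*8*cos(60°)
YZ^2 = 100 + 64 - 160*(1/2)
YZ^2 = 84
YZ = 2*sqrt(21)

2*sqrt(21)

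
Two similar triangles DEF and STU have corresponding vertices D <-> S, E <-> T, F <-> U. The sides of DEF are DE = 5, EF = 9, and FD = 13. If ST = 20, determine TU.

k = 20/5 = 4. TU = 4 * 9 = 36.

36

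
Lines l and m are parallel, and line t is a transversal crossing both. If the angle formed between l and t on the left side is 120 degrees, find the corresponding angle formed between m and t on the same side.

Corresponding angles formed by parallel lines and a transversal are equal.
The given angle is 120 degrees.
The corresponding angle = 120 degrees.

120 degrees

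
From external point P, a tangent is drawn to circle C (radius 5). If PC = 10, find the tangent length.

Let T be the point of tangency. Then CT ⊥ PT (radius ⊥ tangent).
In right triangle CTP: CP² = CT² + PT²
10² = 5² + PT²
PT² = 75, PT = 5*sqrt(3)

5*sqrt(3)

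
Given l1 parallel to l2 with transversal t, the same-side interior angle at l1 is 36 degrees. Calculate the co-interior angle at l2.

Co-interior angles sum to 180: 180 - 36 = 144 degrees.

144 degrees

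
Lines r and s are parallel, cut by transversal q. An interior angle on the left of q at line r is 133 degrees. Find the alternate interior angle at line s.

Alternate interior angles lie on opposite sides of the transversal, between the parallel lines.
By the alternate interior angle theorem, they are equal: 133 degrees.

133 degrees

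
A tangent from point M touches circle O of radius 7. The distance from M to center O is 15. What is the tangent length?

tangent = √(d² - r²) = √(15² - 7²) = √(225 - 49) = √176 = 4*sqrt(11)

4*sqrt(11)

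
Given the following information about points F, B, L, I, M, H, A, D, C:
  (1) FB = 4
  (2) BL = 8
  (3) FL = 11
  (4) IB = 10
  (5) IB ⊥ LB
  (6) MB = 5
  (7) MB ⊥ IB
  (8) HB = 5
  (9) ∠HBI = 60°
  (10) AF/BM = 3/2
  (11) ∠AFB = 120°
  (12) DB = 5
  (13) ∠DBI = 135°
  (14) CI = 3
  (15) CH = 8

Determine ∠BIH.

Step 1: By the law of cosines on triangle IBH: IH² = 10² + 5² − 2·10·5·cos(60°) = 75, so IH = 5·√3.
Step 2: By the inverse law of cosines on triangle BIH: cos(∠BIH) = (10² + (5·√3)² − 5²) / (2·10·5·√3) = 150/173.21 = 0.866, so ∠BIH = 30°.

Therefore, the measure of angle ∠BIH = 30°.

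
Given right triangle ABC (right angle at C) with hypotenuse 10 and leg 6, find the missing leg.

BC = sqrt(10^2 - 6^2) = sqrt(64) = 8

8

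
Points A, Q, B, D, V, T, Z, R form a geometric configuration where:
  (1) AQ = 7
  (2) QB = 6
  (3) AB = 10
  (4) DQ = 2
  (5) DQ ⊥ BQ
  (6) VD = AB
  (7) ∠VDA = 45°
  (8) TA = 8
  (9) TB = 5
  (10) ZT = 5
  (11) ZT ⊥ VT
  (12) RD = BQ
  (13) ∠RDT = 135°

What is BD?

Step 1: By the law of cosines on triangle BQD: BD² = 6² + 2² − 2·6·2·cos(90°) = 40, so BD = 2·√10.

Therefore, the length of BD = 2·√10.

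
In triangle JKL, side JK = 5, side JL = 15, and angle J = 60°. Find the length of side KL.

Law of cosines: KL^2 = 5^2 + 15^2 - 2(5)(15)cos(60°) = 175, so KL = 5*sqrt(7).

5*sqrt(7)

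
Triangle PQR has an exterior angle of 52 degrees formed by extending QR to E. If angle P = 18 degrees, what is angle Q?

By the exterior angle theorem: exterior angle = sum of remote interior angles.
52 = 18 + angle Q
angle Q = 52 - 18 = 34 degrees

34 degrees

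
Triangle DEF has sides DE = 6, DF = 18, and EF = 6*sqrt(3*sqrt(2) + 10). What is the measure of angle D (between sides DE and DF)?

When all three sides of a triangle are known, the law of cosines can be rearranged to find any angle.
cos(C) = (a² + b² - c²) / (2ab) gives cos(D) = -sqrt(2)/2.
Taking the inverse cosine: D = 135°.

135°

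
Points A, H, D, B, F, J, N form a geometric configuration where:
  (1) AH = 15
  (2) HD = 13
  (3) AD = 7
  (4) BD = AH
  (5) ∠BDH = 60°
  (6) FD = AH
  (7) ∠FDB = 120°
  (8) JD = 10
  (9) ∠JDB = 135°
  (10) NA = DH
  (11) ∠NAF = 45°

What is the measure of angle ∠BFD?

From the given relations: FD = AH = 15; BD = AH = 15.
Step 1: By the law of cosines on triangle FDB: FB² = 15² + 15² − 2·15·15·cos(120°) = 675, so FB = 15·√3.
Step 2: By the inverse law of cosines on triangle BFD: cos(∠BFD) = ((15·√3)² + 15² − 15²) / (2·15·√3·15) = 675/779.42 = 0.866, so ∠BFD = 30°.

Therefore, the measure of angle ∠BFD = 30°.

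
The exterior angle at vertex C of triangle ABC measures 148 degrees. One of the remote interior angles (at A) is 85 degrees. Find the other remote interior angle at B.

angle B = 148 - 85 = 63 degrees (exterior angle theorem).

63 degrees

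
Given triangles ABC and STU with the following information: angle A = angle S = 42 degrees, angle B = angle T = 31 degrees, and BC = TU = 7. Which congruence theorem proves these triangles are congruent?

The given information provides:
angle A = angle S = 42 degrees, angle B = angle T = 31 degrees, and BC = TU = 7
This matches the AAS congruence theorem.
Two pairs of corresponding angles and a non-included side are equal (Angle-Angle-Side).

AAS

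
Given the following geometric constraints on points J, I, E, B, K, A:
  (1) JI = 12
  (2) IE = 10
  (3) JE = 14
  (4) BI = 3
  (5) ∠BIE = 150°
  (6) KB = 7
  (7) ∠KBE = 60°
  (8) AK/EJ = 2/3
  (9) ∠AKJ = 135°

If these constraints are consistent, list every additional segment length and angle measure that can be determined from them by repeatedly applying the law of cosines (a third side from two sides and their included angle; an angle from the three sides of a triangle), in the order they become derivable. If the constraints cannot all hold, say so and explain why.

The constraints are consistent. Derivable facts, in order:
After 1 step:
- EB ≈ 12.69
- ∠EIJ = 78.46°
- ∠EJI = 44.42°
- ∠IEJ = 57.12°
After 2 steps:
- EK ≈ 11.01
- ∠BEI = 6.79°
- ∠EBI = 23.21°
After 3 steps:
- ∠BEK = 33.42°
- ∠BKE = 86.58°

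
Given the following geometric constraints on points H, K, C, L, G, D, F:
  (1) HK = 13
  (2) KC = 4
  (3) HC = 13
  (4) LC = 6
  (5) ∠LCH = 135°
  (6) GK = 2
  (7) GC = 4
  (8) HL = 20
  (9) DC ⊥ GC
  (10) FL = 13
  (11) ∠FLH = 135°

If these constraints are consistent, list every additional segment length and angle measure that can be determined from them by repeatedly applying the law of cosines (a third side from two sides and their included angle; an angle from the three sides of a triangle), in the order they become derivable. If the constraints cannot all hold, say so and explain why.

These constraints are not satisfiable: by the triangle inequality in triangle CHL, (3) HC = 13 and (4) LC = 6 force HL ≤ 13 + 6 = 19, but (8) says HL = 20. No planar figure meets all of them, so nothing further can be derived.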